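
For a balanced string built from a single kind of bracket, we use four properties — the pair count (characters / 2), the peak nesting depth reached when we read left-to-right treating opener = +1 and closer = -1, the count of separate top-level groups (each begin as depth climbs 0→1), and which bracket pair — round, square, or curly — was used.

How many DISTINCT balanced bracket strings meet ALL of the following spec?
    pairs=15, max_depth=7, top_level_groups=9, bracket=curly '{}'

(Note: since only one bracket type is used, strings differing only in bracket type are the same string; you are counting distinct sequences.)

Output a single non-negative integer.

Answer: 9

Derivation:
Spec: pairs=15 depth=7 groups=9
Count(depth <= 7) = 23256
Count(depth <= 6) = 23247
Count(depth == 7) = 23256 - 23247 = 9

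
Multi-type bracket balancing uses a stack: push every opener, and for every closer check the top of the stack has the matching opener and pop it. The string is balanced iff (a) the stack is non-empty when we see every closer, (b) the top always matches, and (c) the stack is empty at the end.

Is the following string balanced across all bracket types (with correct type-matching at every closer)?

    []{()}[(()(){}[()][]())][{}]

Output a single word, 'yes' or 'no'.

Answer: yes

Derivation:
pos 0: push '['; stack = [
pos 1: ']' matches '['; pop; stack = (empty)
pos 2: push '{'; stack = {
pos 3: push '('; stack = {(
pos 4: ')' matches '('; pop; stack = {
pos 5: '}' matches '{'; pop; stack = (empty)
pos 6: push '['; stack = [
pos 7: push '('; stack = [(
pos 8: push '('; stack = [((
pos 9: ')' matches '('; pop; stack = [(
pos 10: push '('; stack = [((
pos 11: ')' matches '('; pop; stack = [(
pos 12: push '{'; stack = [({
pos 13: '}' matches '{'; pop; stack = [(
pos 14: push '['; stack = [([
pos 15: push '('; stack = [([(
pos 16: ')' matches '('; pop; stack = [([
pos 17: ']' matches '['; pop; stack = [(
pos 18: push '['; stack = [([
pos 19: ']' matches '['; pop; stack = [(
pos 20: push '('; stack = [((
pos 21: ')' matches '('; pop; stack = [(
pos 22: ')' matches '('; pop; stack = [
pos 23: ']' matches '['; pop; stack = (empty)
pos 24: push '['; stack = [
pos 25: push '{'; stack = [{
pos 26: '}' matches '{'; pop; stack = [
pos 27: ']' matches '['; pop; stack = (empty)
end: stack empty → VALID
Verdict: properly nested → yes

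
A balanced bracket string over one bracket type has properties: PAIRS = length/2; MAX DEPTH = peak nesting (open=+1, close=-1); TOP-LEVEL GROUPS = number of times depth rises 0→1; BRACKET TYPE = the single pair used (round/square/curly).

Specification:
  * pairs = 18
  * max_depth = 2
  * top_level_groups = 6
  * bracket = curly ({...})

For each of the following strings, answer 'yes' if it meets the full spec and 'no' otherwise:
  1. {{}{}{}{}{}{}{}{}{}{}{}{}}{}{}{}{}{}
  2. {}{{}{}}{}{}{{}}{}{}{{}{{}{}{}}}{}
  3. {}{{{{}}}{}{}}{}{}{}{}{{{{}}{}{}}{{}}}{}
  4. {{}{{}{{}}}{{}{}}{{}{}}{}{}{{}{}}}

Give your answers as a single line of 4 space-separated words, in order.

Answer: yes no no no

Derivation:
String 1 '{{}{}{}{}{}{}{}{}{}{}{}{}}{}{}{}{}{}': depth seq [1 2 1 2 1 2 1 2 1 2 1 2 1 2 1 2 1 2 1 2 1 2 1 2 1 0 1 0 1 0 1 0 1 0 1 0]
  -> pairs=18 depth=2 groups=6 -> yes
String 2 '{}{{}{}}{}{}{{}}{}{}{{}{{}{}{}}}{}': depth seq [1 0 1 2 1 2 1 0 1 0 1 0 1 2 1 0 1 0 1 0 1 2 1 2 3 2 3 2 3 2 1 0 1 0]
  -> pairs=17 depth=3 groups=9 -> no
String 3 '{}{{{{}}}{}{}}{}{}{}{}{{{{}}{}{}}{{}}}{}': depth seq [1 0 1 2 3 4 3 2 1 2 1 2 1 0 1 0 1 0 1 0 1 0 1 2 3 4 3 2 3 2 3 2 1 2 3 2 1 0 1 0]
  -> pairs=20 depth=4 groups=8 -> no
String 4 '{{}{{}{{}}}{{}{}}{{}{}}{}{}{{}{}}}': depth seq [1 2 1 2 3 2 3 4 3 2 1 2 3 2 3 2 1 2 3 2 3 2 1 2 1 2 1 2 3 2 3 2 1 0]
  -> pairs=17 depth=4 groups=1 -> no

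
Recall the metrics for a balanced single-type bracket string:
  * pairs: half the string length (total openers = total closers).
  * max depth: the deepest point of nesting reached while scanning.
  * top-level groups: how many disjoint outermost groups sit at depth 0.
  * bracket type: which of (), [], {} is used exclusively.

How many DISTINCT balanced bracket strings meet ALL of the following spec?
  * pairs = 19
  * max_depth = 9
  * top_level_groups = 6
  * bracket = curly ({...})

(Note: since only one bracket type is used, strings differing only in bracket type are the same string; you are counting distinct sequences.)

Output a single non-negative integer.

Spec: pairs=19 depth=9 groups=6
Count(depth <= 9) = 64994910
Count(depth <= 8) = 64463694
Count(depth == 9) = 64994910 - 64463694 = 531216

Answer: 531216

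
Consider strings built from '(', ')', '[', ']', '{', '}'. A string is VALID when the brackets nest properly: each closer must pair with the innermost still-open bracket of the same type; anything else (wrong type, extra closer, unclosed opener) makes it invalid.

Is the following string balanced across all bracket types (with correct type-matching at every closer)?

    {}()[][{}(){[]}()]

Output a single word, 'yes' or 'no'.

pos 0: push '{'; stack = {
pos 1: '}' matches '{'; pop; stack = (empty)
pos 2: push '('; stack = (
pos 3: ')' matches '('; pop; stack = (empty)
pos 4: push '['; stack = [
pos 5: ']' matches '['; pop; stack = (empty)
pos 6: push '['; stack = [
pos 7: push '{'; stack = [{
pos 8: '}' matches '{'; pop; stack = [
pos 9: push '('; stack = [(
pos 10: ')' matches '('; pop; stack = [
pos 11: push '{'; stack = [{
pos 12: push '['; stack = [{[
pos 13: ']' matches '['; pop; stack = [{
pos 14: '}' matches '{'; pop; stack = [
pos 15: push '('; stack = [(
pos 16: ')' matches '('; pop; stack = [
pos 17: ']' matches '['; pop; stack = (empty)
end: stack empty → VALID
Verdict: properly nested → yes

Answer: yes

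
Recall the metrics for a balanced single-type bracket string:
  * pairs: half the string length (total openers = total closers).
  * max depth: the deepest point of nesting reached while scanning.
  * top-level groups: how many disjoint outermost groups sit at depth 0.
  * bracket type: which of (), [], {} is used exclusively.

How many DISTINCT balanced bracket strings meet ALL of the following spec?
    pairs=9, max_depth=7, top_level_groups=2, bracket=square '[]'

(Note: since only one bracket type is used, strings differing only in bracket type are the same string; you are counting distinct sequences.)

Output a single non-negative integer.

Spec: pairs=9 depth=7 groups=2
Count(depth <= 7) = 1428
Count(depth <= 6) = 1404
Count(depth == 7) = 1428 - 1404 = 24

Answer: 24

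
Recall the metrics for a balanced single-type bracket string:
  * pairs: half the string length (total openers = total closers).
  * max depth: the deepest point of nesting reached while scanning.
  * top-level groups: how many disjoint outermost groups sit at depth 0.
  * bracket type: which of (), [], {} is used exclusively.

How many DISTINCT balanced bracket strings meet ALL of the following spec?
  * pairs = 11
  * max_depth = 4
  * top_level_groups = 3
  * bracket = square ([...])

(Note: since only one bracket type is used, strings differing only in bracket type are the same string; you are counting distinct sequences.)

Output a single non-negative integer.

Spec: pairs=11 depth=4 groups=3
Count(depth <= 4) = 7194
Count(depth <= 3) = 2400
Count(depth == 4) = 7194 - 2400 = 4794

Answer: 4794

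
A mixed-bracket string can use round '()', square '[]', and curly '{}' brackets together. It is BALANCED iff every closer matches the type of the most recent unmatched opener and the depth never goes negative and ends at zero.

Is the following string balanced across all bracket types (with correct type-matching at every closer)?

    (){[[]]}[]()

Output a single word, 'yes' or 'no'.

Answer: yes

Derivation:
pos 0: push '('; stack = (
pos 1: ')' matches '('; pop; stack = (empty)
pos 2: push '{'; stack = {
pos 3: push '['; stack = {[
pos 4: push '['; stack = {[[
pos 5: ']' matches '['; pop; stack = {[
pos 6: ']' matches '['; pop; stack = {
pos 7: '}' matches '{'; pop; stack = (empty)
pos 8: push '['; stack = [
pos 9: ']' matches '['; pop; stack = (empty)
pos 10: push '('; stack = (
pos 11: ')' matches '('; pop; stack = (empty)
end: stack empty → VALID
Verdict: properly nested → yes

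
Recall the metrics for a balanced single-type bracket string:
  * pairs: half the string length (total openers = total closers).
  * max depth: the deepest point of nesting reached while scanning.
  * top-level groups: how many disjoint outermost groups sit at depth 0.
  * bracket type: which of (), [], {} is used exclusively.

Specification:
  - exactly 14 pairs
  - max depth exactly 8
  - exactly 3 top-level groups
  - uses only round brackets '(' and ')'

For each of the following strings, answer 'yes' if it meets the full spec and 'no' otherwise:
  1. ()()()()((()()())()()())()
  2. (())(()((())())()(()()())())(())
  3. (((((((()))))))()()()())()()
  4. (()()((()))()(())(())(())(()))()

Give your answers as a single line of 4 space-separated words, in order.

Answer: no no yes no

Derivation:
String 1 '()()()()((()()())()()())()': depth seq [1 0 1 0 1 0 1 0 1 2 3 2 3 2 3 2 1 2 1 2 1 2 1 0 1 0]
  -> pairs=13 depth=3 groups=6 -> no
String 2 '(())(()((())())()(()()())())(())': depth seq [1 2 1 0 1 2 1 2 3 4 3 2 3 2 1 2 1 2 3 2 3 2 3 2 1 2 1 0 1 2 1 0]
  -> pairs=16 depth=4 groups=3 -> no
String 3 '(((((((()))))))()()()())()()': depth seq [1 2 3 4 5 6 7 8 7 6 5 4 3 2 1 2 1 2 1 2 1 2 1 0 1 0 1 0]
  -> pairs=14 depth=8 groups=3 -> yes
String 4 '(()()((()))()(())(())(())(()))()': depth seq [1 2 1 2 1 2 3 4 3 2 1 2 1 2 3 2 1 2 3 2 1 2 3 2 1 2 3 2 1 0 1 0]
  -> pairs=16 depth=4 groups=2 -> no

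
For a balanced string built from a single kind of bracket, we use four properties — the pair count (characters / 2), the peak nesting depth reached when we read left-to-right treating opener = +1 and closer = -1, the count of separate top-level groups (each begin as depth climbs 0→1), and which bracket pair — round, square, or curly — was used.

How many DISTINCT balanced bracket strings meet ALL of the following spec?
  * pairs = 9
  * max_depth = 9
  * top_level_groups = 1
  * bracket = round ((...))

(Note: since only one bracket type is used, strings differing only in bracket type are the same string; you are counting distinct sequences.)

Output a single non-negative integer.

Spec: pairs=9 depth=9 groups=1
Count(depth <= 9) = 1430
Count(depth <= 8) = 1429
Count(depth == 9) = 1430 - 1429 = 1

Answer: 1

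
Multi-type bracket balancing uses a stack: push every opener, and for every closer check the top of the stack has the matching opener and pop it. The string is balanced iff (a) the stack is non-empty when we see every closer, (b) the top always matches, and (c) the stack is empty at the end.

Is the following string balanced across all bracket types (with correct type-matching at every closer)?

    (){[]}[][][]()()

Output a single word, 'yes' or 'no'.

pos 0: push '('; stack = (
pos 1: ')' matches '('; pop; stack = (empty)
pos 2: push '{'; stack = {
pos 3: push '['; stack = {[
pos 4: ']' matches '['; pop; stack = {
pos 5: '}' matches '{'; pop; stack = (empty)
pos 6: push '['; stack = [
pos 7: ']' matches '['; pop; stack = (empty)
pos 8: push '['; stack = [
pos 9: ']' matches '['; pop; stack = (empty)
pos 10: push '['; stack = [
pos 11: ']' matches '['; pop; stack = (empty)
pos 12: push '('; stack = (
pos 13: ')' matches '('; pop; stack = (empty)
pos 14: push '('; stack = (
pos 15: ')' matches '('; pop; stack = (empty)
end: stack empty → VALID
Verdict: properly nested → yes

Answer: yes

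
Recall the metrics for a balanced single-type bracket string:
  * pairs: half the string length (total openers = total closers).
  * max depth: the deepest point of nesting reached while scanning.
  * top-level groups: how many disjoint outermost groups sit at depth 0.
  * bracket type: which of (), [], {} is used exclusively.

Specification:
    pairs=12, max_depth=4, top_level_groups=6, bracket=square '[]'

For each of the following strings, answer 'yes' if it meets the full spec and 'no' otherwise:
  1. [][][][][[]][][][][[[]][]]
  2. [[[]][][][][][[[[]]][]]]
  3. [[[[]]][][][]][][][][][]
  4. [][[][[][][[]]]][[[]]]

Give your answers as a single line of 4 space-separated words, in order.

String 1 '[][][][][[]][][][][[[]][]]': depth seq [1 0 1 0 1 0 1 0 1 2 1 0 1 0 1 0 1 0 1 2 3 2 1 2 1 0]
  -> pairs=13 depth=3 groups=9 -> no
String 2 '[[[]][][][][][[[[]]][]]]': depth seq [1 2 3 2 1 2 1 2 1 2 1 2 1 2 3 4 5 4 3 2 3 2 1 0]
  -> pairs=12 depth=5 groups=1 -> no
String 3 '[[[[]]][][][]][][][][][]': depth seq [1 2 3 4 3 2 1 2 1 2 1 2 1 0 1 0 1 0 1 0 1 0 1 0]
  -> pairs=12 depth=4 groups=6 -> yes
String 4 '[][[][[][][[]]]][[[]]]': depth seq [1 0 1 2 1 2 3 2 3 2 3 4 3 2 1 0 1 2 3 2 1 0]
  -> pairs=11 depth=4 groups=3 -> no

Answer: no no yes no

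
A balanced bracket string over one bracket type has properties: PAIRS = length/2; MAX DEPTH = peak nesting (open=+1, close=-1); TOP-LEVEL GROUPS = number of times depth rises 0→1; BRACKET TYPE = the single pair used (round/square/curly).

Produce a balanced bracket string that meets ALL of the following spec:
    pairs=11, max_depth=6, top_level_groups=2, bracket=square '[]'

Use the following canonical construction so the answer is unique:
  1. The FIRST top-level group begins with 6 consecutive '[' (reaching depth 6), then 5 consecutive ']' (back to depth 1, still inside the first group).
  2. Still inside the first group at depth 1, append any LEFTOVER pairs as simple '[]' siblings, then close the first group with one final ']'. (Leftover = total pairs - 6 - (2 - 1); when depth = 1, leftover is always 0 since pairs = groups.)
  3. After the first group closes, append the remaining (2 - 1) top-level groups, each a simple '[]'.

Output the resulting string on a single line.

Spec: pairs=11 depth=6 groups=2
Leftover pairs = 11 - 6 - (2-1) = 4
First group: deep chain of depth 6 + 4 sibling pairs
Remaining 1 groups: simple '[]' each

Answer: [[[[[[]]]]][][][][]][]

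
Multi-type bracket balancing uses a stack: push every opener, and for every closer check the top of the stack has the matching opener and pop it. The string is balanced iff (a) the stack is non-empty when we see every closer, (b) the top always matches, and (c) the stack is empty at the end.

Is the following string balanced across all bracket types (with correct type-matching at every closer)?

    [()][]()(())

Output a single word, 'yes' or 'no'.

pos 0: push '['; stack = [
pos 1: push '('; stack = [(
pos 2: ')' matches '('; pop; stack = [
pos 3: ']' matches '['; pop; stack = (empty)
pos 4: push '['; stack = [
pos 5: ']' matches '['; pop; stack = (empty)
pos 6: push '('; stack = (
pos 7: ')' matches '('; pop; stack = (empty)
pos 8: push '('; stack = (
pos 9: push '('; stack = ((
pos 10: ')' matches '('; pop; stack = (
pos 11: ')' matches '('; pop; stack = (empty)
end: stack empty → VALID
Verdict: properly nested → yes

Answer: yes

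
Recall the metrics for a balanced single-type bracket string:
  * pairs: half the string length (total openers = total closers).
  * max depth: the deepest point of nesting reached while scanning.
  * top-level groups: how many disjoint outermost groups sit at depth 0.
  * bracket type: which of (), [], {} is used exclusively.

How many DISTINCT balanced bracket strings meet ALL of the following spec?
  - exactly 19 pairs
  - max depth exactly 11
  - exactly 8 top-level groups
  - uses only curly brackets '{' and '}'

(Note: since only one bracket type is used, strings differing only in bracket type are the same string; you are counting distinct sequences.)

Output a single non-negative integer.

Answer: 208

Derivation:
Spec: pairs=19 depth=11 groups=8
Count(depth <= 11) = 14567272
Count(depth <= 10) = 14567064
Count(depth == 11) = 14567272 - 14567064 = 208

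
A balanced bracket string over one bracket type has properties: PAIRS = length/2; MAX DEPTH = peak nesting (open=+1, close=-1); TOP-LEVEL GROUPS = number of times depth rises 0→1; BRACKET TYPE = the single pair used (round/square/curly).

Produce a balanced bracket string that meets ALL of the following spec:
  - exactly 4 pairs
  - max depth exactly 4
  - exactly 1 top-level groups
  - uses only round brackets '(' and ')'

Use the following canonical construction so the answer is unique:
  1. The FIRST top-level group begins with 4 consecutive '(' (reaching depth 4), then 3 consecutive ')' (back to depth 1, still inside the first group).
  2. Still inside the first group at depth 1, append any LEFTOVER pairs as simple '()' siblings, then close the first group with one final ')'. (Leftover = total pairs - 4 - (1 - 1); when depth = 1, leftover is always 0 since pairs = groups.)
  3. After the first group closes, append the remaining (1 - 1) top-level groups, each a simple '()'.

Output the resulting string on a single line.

Answer: (((())))

Derivation:
Spec: pairs=4 depth=4 groups=1
Leftover pairs = 4 - 4 - (1-1) = 0
First group: deep chain of depth 4 + 0 sibling pairs
Remaining 0 groups: simple '()' each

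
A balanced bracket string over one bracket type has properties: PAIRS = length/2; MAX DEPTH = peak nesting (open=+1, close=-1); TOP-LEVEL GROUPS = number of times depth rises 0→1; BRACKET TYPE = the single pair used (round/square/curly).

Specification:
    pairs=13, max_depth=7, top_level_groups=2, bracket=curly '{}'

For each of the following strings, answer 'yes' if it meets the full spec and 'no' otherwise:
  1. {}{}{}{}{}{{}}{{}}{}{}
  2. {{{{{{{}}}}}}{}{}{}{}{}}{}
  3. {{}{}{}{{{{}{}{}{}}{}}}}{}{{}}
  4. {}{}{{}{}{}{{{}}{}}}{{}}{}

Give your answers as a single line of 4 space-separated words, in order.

String 1 '{}{}{}{}{}{{}}{{}}{}{}': depth seq [1 0 1 0 1 0 1 0 1 0 1 2 1 0 1 2 1 0 1 0 1 0]
  -> pairs=11 depth=2 groups=9 -> no
String 2 '{{{{{{{}}}}}}{}{}{}{}{}}{}': depth seq [1 2 3 4 5 6 7 6 5 4 3 2 1 2 1 2 1 2 1 2 1 2 1 0 1 0]
  -> pairs=13 depth=7 groups=2 -> yes
String 3 '{{}{}{}{{{{}{}{}{}}{}}}}{}{{}}': depth seq [1 2 1 2 1 2 1 2 3 4 5 4 5 4 5 4 5 4 3 4 3 2 1 0 1 0 1 2 1 0]
  -> pairs=15 depth=5 groups=3 -> no
String 4 '{}{}{{}{}{}{{{}}{}}}{{}}{}': depth seq [1 0 1 0 1 2 1 2 1 2 1 2 3 4 3 2 3 2 1 0 1 2 1 0 1 0]
  -> pairs=13 depth=4 groups=5 -> no

Answer: no yes no no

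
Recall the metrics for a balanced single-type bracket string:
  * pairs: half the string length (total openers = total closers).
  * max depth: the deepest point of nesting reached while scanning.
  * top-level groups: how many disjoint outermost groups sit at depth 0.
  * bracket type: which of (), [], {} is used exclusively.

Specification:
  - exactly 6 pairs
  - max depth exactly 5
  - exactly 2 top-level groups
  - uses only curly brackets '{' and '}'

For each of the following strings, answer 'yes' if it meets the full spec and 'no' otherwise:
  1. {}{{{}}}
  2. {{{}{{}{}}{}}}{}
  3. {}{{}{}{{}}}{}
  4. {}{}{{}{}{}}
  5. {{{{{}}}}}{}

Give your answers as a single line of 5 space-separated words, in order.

Answer: no no no no yes

Derivation:
String 1 '{}{{{}}}': depth seq [1 0 1 2 3 2 1 0]
  -> pairs=4 depth=3 groups=2 -> no
String 2 '{{{}{{}{}}{}}}{}': depth seq [1 2 3 2 3 4 3 4 3 2 3 2 1 0 1 0]
  -> pairs=8 depth=4 groups=2 -> no
String 3 '{}{{}{}{{}}}{}': depth seq [1 0 1 2 1 2 1 2 3 2 1 0 1 0]
  -> pairs=7 depth=3 groups=3 -> no
String 4 '{}{}{{}{}{}}': depth seq [1 0 1 0 1 2 1 2 1 2 1 0]
  -> pairs=6 depth=2 groups=3 -> no
String 5 '{{{{{}}}}}{}': depth seq [1 2 3 4 5 4 3 2 1 0 1 0]
  -> pairs=6 depth=5 groups=2 -> yes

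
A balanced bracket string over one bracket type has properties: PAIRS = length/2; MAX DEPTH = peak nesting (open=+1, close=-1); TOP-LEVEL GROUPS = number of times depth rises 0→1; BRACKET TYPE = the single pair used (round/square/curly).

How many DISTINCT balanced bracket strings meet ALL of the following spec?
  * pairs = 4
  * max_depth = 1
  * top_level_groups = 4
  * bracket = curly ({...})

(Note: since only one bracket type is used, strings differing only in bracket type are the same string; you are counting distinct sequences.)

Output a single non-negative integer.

Spec: pairs=4 depth=1 groups=4
Count(depth <= 1) = 1
Count(depth <= 0) = 0
Count(depth == 1) = 1 - 0 = 1

Answer: 1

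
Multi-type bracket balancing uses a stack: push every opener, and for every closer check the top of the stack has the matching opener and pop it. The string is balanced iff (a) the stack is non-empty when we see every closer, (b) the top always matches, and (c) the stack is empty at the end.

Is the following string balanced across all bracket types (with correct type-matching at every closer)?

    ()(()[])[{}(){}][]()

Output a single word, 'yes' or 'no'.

Answer: yes

Derivation:
pos 0: push '('; stack = (
pos 1: ')' matches '('; pop; stack = (empty)
pos 2: push '('; stack = (
pos 3: push '('; stack = ((
pos 4: ')' matches '('; pop; stack = (
pos 5: push '['; stack = ([
pos 6: ']' matches '['; pop; stack = (
pos 7: ')' matches '('; pop; stack = (empty)
pos 8: push '['; stack = [
pos 9: push '{'; stack = [{
pos 10: '}' matches '{'; pop; stack = [
pos 11: push '('; stack = [(
pos 12: ')' matches '('; pop; stack = [
pos 13: push '{'; stack = [{
pos 14: '}' matches '{'; pop; stack = [
pos 15: ']' matches '['; pop; stack = (empty)
pos 16: push '['; stack = [
pos 17: ']' matches '['; pop; stack = (empty)
pos 18: push '('; stack = (
pos 19: ')' matches '('; pop; stack = (empty)
end: stack empty → VALID
Verdict: properly nested → yes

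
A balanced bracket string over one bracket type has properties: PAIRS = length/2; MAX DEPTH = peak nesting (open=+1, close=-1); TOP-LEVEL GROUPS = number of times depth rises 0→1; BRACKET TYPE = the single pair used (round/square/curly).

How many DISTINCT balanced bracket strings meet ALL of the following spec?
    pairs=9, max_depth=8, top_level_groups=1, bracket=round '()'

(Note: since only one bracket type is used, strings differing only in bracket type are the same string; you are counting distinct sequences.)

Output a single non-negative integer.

Answer: 13

Derivation:
Spec: pairs=9 depth=8 groups=1
Count(depth <= 8) = 1429
Count(depth <= 7) = 1416
Count(depth == 8) = 1429 - 1416 = 13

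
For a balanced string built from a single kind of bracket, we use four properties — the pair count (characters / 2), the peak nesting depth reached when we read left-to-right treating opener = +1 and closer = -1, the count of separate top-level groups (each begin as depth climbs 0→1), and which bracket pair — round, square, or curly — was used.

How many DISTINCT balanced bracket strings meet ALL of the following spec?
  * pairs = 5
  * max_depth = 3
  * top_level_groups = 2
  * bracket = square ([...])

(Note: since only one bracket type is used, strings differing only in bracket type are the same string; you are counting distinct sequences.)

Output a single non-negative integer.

Answer: 8

Derivation:
Spec: pairs=5 depth=3 groups=2
Count(depth <= 3) = 12
Count(depth <= 2) = 4
Count(depth == 3) = 12 - 4 = 8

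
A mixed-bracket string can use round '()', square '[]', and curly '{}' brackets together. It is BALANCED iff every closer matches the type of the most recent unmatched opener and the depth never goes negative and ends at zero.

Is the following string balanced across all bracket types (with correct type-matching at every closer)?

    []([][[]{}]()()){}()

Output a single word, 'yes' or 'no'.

pos 0: push '['; stack = [
pos 1: ']' matches '['; pop; stack = (empty)
pos 2: push '('; stack = (
pos 3: push '['; stack = ([
pos 4: ']' matches '['; pop; stack = (
pos 5: push '['; stack = ([
pos 6: push '['; stack = ([[
pos 7: ']' matches '['; pop; stack = ([
pos 8: push '{'; stack = ([{
pos 9: '}' matches '{'; pop; stack = ([
pos 10: ']' matches '['; pop; stack = (
pos 11: push '('; stack = ((
pos 12: ')' matches '('; pop; stack = (
pos 13: push '('; stack = ((
pos 14: ')' matches '('; pop; stack = (
pos 15: ')' matches '('; pop; stack = (empty)
pos 16: push '{'; stack = {
pos 17: '}' matches '{'; pop; stack = (empty)
pos 18: push '('; stack = (
pos 19: ')' matches '('; pop; stack = (empty)
end: stack empty → VALID
Verdict: properly nested → yes

Answer: yes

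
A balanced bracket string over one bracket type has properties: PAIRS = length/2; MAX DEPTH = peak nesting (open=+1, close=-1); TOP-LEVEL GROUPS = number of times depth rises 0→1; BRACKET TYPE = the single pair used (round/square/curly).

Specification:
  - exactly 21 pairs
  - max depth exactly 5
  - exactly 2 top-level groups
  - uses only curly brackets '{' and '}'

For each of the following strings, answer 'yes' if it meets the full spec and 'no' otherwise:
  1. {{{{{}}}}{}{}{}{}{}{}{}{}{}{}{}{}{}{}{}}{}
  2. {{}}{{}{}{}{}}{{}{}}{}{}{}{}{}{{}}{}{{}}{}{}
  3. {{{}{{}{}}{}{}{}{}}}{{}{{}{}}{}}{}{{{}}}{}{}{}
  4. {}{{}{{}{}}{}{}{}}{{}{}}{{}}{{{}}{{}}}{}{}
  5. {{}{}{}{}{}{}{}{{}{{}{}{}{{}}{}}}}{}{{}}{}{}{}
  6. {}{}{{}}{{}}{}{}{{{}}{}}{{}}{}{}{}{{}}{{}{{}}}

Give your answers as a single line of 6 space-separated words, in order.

String 1 '{{{{{}}}}{}{}{}{}{}{}{}{}{}{}{}{}{}{}{}}{}': depth seq [1 2 3 4 5 4 3 2 1 2 1 2 1 2 1 2 1 2 1 2 1 2 1 2 1 2 1 2 1 2 1 2 1 2 1 2 1 2 1 0 1 0]
  -> pairs=21 depth=5 groups=2 -> yes
String 2 '{{}}{{}{}{}{}}{{}{}}{}{}{}{}{}{{}}{}{{}}{}{}': depth seq [1 2 1 0 1 2 1 2 1 2 1 2 1 0 1 2 1 2 1 0 1 0 1 0 1 0 1 0 1 0 1 2 1 0 1 0 1 2 1 0 1 0 1 0]
  -> pairs=22 depth=2 groups=13 -> no
String 3 '{{{}{{}{}}{}{}{}{}}}{{}{{}{}}{}}{}{{{}}}{}{}{}': depth seq [1 2 3 2 3 4 3 4 3 2 3 2 3 2 3 2 3 2 1 0 1 2 1 2 3 2 3 2 1 2 1 0 1 0 1 2 3 2 1 0 1 0 1 0 1 0]
  -> pairs=23 depth=4 groups=7 -> no
String 4 '{}{{}{{}{}}{}{}{}}{{}{}}{{}}{{{}}{{}}}{}{}': depth seq [1 0 1 2 1 2 3 2 3 2 1 2 1 2 1 2 1 0 1 2 1 2 1 0 1 2 1 0 1 2 3 2 1 2 3 2 1 0 1 0 1 0]
  -> pairs=21 depth=3 groups=7 -> no
String 5 '{{}{}{}{}{}{}{}{{}{{}{}{}{{}}{}}}}{}{{}}{}{}{}': depth seq [1 2 1 2 1 2 1 2 1 2 1 2 1 2 1 2 3 2 3 4 3 4 3 4 3 4 5 4 3 4 3 2 1 0 1 0 1 2 1 0 1 0 1 0 1 0]
  -> pairs=23 depth=5 groups=6 -> no
String 6 '{}{}{{}}{{}}{}{}{{{}}{}}{{}}{}{}{}{{}}{{}{{}}}': depth seq [1 0 1 0 1 2 1 0 1 2 1 0 1 0 1 0 1 2 3 2 1 2 1 0 1 2 1 0 1 0 1 0 1 0 1 2 1 0 1 2 1 2 3 2 1 0]
  -> pairs=23 depth=3 groups=13 -> no

Answer: yes no no no no no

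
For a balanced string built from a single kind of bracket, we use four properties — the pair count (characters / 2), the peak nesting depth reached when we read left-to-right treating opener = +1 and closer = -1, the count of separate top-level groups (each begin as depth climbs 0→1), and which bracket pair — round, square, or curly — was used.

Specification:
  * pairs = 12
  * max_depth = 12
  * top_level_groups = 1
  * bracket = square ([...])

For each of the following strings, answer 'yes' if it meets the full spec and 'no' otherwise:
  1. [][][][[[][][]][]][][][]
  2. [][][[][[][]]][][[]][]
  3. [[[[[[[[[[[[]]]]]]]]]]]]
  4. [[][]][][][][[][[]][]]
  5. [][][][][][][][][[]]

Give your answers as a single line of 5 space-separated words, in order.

String 1 '[][][][[[][][]][]][][][]': depth seq [1 0 1 0 1 0 1 2 3 2 3 2 3 2 1 2 1 0 1 0 1 0 1 0]
  -> pairs=12 depth=3 groups=7 -> no
String 2 '[][][[][[][]]][][[]][]': depth seq [1 0 1 0 1 2 1 2 3 2 3 2 1 0 1 0 1 2 1 0 1 0]
  -> pairs=11 depth=3 groups=6 -> no
String 3 '[[[[[[[[[[[[]]]]]]]]]]]]': depth seq [1 2 3 4 5 6 7 8 9 10 11 12 11 10 9 8 7 6 5 4 3 2 1 0]
  -> pairs=12 depth=12 groups=1 -> yes
String 4 '[[][]][][][][[][[]][]]': depth seq [1 2 1 2 1 0 1 0 1 0 1 0 1 2 1 2 3 2 1 2 1 0]
  -> pairs=11 depth=3 groups=5 -> no
String 5 '[][][][][][][][][[]]': depth seq [1 0 1 0 1 0 1 0 1 0 1 0 1 0 1 0 1 2 1 0]
  -> pairs=10 depth=2 groups=9 -> no

Answer: no no yes no no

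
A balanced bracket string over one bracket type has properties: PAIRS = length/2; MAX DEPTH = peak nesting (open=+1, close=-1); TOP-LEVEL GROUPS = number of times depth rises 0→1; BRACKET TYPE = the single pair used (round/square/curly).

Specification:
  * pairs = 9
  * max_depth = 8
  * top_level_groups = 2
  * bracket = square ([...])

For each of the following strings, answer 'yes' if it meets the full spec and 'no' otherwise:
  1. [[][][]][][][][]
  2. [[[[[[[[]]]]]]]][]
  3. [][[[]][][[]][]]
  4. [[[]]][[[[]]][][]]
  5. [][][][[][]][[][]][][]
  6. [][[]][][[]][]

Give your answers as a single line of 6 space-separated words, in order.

String 1 '[[][][]][][][][]': depth seq [1 2 1 2 1 2 1 0 1 0 1 0 1 0 1 0]
  -> pairs=8 depth=2 groups=5 -> no
String 2 '[[[[[[[[]]]]]]]][]': depth seq [1 2 3 4 5 6 7 8 7 6 5 4 3 2 1 0 1 0]
  -> pairs=9 depth=8 groups=2 -> yes
String 3 '[][[[]][][[]][]]': depth seq [1 0 1 2 3 2 1 2 1 2 3 2 1 2 1 0]
  -> pairs=8 depth=3 groups=2 -> no
String 4 '[[[]]][[[[]]][][]]': depth seq [1 2 3 2 1 0 1 2 3 4 3 2 1 2 1 2 1 0]
  -> pairs=9 depth=4 groups=2 -> no
String 5 '[][][][[][]][[][]][][]': depth seq [1 0 1 0 1 0 1 2 1 2 1 0 1 2 1 2 1 0 1 0 1 0]
  -> pairs=11 depth=2 groups=7 -> no
String 6 '[][[]][][[]][]': depth seq [1 0 1 2 1 0 1 0 1 2 1 0 1 0]
  -> pairs=7 depth=2 groups=5 -> no

Answer: no yes no no no no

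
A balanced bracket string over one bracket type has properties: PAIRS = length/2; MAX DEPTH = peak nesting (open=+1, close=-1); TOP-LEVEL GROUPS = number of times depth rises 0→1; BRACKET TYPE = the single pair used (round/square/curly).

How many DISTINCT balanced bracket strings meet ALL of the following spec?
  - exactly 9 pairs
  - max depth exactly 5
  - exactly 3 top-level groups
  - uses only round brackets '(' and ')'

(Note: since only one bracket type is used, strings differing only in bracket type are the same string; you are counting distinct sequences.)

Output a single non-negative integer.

Answer: 156

Derivation:
Spec: pairs=9 depth=5 groups=3
Count(depth <= 5) = 965
Count(depth <= 4) = 809
Count(depth == 5) = 965 - 809 = 156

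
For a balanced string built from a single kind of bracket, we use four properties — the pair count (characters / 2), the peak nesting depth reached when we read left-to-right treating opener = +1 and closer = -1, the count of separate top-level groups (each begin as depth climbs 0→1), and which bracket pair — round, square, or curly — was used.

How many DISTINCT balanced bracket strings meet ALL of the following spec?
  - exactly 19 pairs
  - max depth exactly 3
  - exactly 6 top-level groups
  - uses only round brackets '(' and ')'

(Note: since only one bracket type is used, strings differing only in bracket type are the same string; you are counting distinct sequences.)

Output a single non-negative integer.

Spec: pairs=19 depth=3 groups=6
Count(depth <= 3) = 4296192
Count(depth <= 2) = 8568
Count(depth == 3) = 4296192 - 8568 = 4287624

Answer: 4287624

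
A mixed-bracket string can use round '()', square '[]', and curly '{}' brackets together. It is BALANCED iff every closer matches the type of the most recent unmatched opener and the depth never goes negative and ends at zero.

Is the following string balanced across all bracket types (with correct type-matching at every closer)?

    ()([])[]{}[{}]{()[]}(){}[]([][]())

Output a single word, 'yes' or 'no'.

Answer: yes

Derivation:
pos 0: push '('; stack = (
pos 1: ')' matches '('; pop; stack = (empty)
pos 2: push '('; stack = (
pos 3: push '['; stack = ([
pos 4: ']' matches '['; pop; stack = (
pos 5: ')' matches '('; pop; stack = (empty)
pos 6: push '['; stack = [
pos 7: ']' matches '['; pop; stack = (empty)
pos 8: push '{'; stack = {
pos 9: '}' matches '{'; pop; stack = (empty)
pos 10: push '['; stack = [
pos 11: push '{'; stack = [{
pos 12: '}' matches '{'; pop; stack = [
pos 13: ']' matches '['; pop; stack = (empty)
pos 14: push '{'; stack = {
pos 15: push '('; stack = {(
pos 16: ')' matches '('; pop; stack = {
pos 17: push '['; stack = {[
pos 18: ']' matches '['; pop; stack = {
pos 19: '}' matches '{'; pop; stack = (empty)
pos 20: push '('; stack = (
pos 21: ')' matches '('; pop; stack = (empty)
pos 22: push '{'; stack = {
pos 23: '}' matches '{'; pop; stack = (empty)
pos 24: push '['; stack = [
pos 25: ']' matches '['; pop; stack = (empty)
pos 26: push '('; stack = (
pos 27: push '['; stack = ([
pos 28: ']' matches '['; pop; stack = (
pos 29: push '['; stack = ([
pos 30: ']' matches '['; pop; stack = (
pos 31: push '('; stack = ((
pos 32: ')' matches '('; pop; stack = (
pos 33: ')' matches '('; pop; stack = (empty)
end: stack empty → VALID
Verdict: properly nested → yes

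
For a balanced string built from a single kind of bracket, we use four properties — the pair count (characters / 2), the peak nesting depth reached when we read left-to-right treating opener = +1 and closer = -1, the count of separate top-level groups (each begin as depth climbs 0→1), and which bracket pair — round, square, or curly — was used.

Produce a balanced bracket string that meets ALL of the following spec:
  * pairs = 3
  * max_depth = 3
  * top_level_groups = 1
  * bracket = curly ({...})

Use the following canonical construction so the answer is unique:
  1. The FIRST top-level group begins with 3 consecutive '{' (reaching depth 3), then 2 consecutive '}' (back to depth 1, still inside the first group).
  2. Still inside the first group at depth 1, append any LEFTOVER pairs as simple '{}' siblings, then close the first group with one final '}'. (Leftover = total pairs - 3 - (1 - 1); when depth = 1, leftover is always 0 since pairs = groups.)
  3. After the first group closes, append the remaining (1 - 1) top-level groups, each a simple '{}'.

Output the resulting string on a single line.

Answer: {{{}}}

Derivation:
Spec: pairs=3 depth=3 groups=1
Leftover pairs = 3 - 3 - (1-1) = 0
First group: deep chain of depth 3 + 0 sibling pairs
Remaining 0 groups: simple '{}' each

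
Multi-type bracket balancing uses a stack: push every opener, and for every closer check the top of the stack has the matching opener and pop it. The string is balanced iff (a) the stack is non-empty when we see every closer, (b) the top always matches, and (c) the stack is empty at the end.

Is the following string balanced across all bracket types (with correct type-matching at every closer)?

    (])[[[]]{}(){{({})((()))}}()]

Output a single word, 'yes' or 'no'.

Answer: no

Derivation:
pos 0: push '('; stack = (
pos 1: saw closer ']' but top of stack is '(' (expected ')') → INVALID
Verdict: type mismatch at position 1: ']' closes '(' → no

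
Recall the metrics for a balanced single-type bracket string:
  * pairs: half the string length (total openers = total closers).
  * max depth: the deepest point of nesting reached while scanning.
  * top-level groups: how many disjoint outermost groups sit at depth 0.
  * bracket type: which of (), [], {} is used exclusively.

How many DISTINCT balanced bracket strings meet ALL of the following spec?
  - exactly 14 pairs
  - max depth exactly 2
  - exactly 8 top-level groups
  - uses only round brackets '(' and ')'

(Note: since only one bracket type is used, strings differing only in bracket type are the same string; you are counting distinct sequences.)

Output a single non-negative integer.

Answer: 1716

Derivation:
Spec: pairs=14 depth=2 groups=8
Count(depth <= 2) = 1716
Count(depth <= 1) = 0
Count(depth == 2) = 1716 - 0 = 1716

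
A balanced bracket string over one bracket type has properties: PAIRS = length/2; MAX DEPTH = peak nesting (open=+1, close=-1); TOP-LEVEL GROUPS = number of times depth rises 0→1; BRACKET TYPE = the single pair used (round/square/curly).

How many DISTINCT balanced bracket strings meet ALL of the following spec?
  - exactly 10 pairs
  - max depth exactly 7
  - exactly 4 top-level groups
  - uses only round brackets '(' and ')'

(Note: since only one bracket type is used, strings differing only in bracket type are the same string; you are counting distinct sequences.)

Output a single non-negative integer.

Spec: pairs=10 depth=7 groups=4
Count(depth <= 7) = 2002
Count(depth <= 6) = 1998
Count(depth == 7) = 2002 - 1998 = 4

Answer: 4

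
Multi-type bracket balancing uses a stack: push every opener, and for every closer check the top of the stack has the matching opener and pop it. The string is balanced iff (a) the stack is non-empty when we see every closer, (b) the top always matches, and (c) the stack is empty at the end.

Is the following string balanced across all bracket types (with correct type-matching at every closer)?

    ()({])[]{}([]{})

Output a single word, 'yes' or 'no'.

pos 0: push '('; stack = (
pos 1: ')' matches '('; pop; stack = (empty)
pos 2: push '('; stack = (
pos 3: push '{'; stack = ({
pos 4: saw closer ']' but top of stack is '{' (expected '}') → INVALID
Verdict: type mismatch at position 4: ']' closes '{' → no

Answer: no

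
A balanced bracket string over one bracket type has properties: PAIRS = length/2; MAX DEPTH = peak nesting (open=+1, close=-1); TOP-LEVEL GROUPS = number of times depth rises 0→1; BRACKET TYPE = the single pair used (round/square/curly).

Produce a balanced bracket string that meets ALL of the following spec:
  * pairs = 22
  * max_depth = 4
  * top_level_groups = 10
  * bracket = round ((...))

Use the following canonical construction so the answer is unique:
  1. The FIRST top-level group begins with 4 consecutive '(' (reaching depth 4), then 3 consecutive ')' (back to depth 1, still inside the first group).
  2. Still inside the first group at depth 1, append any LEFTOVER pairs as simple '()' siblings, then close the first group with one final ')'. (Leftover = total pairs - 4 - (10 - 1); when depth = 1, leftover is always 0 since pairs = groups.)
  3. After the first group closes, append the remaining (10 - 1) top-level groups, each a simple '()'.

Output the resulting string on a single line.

Answer: (((()))()()()()()()()()())()()()()()()()()()

Derivation:
Spec: pairs=22 depth=4 groups=10
Leftover pairs = 22 - 4 - (10-1) = 9
First group: deep chain of depth 4 + 9 sibling pairs
Remaining 9 groups: simple '()' each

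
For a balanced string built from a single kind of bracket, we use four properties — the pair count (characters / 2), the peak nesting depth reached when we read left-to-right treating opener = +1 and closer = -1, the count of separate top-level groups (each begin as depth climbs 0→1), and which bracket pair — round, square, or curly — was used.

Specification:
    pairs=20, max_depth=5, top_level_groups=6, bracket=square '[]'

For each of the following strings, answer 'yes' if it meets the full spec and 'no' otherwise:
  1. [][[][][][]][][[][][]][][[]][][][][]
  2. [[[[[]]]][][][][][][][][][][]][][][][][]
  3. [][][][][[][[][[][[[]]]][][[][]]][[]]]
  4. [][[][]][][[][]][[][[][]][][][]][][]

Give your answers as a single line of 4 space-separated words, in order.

String 1 '[][[][][][]][][[][][]][][[]][][][][]': depth seq [1 0 1 2 1 2 1 2 1 2 1 0 1 0 1 2 1 2 1 2 1 0 1 0 1 2 1 0 1 0 1 0 1 0 1 0]
  -> pairs=18 depth=2 groups=10 -> no
String 2 '[[[[[]]]][][][][][][][][][][]][][][][][]': depth seq [1 2 3 4 5 4 3 2 1 2 1 2 1 2 1 2 1 2 1 2 1 2 1 2 1 2 1 2 1 0 1 0 1 0 1 0 1 0 1 0]
  -> pairs=20 depth=5 groups=6 -> yes
String 3 '[][][][][[][[][[][[[]]]][][[][]]][[]]]': depth seq [1 0 1 0 1 0 1 0 1 2 1 2 3 2 3 4 3 4 5 6 5 4 3 2 3 2 3 4 3 4 3 2 1 2 3 2 1 0]
  -> pairs=19 depth=6 groups=5 -> no
String 4 '[][[][]][][[][]][[][[][]][][][]][][]': depth seq [1 0 1 2 1 2 1 0 1 0 1 2 1 2 1 0 1 2 1 2 3 2 3 2 1 2 1 2 1 2 1 0 1 0 1 0]
  -> pairs=18 depth=3 groups=7 -> no

Answer: no yes no no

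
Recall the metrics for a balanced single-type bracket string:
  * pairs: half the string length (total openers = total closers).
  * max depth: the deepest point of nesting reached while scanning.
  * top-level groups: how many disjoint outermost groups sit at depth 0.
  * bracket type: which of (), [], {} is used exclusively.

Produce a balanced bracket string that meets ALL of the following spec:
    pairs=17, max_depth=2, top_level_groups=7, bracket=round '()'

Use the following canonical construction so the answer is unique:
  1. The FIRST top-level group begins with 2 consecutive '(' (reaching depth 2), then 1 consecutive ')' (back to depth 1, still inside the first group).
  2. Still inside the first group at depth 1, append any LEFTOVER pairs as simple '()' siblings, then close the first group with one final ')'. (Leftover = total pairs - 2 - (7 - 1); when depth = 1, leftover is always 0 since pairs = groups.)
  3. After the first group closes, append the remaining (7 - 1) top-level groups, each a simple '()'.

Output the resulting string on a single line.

Spec: pairs=17 depth=2 groups=7
Leftover pairs = 17 - 2 - (7-1) = 9
First group: deep chain of depth 2 + 9 sibling pairs
Remaining 6 groups: simple '()' each

Answer: (()()()()()()()()()())()()()()()()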